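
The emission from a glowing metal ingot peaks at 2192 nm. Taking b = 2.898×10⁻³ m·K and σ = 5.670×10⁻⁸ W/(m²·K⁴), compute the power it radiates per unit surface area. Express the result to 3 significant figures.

I ≈ 1.73×10⁵ W/m²

Wien's law: T = b/λ_max = 2.898×10⁻³/2.192×10⁻⁶ = 1322.08 K.
Then I = σT⁴ = 5.670×10⁻⁸×(1322.08)⁴ = 1.73×10⁵ W/m².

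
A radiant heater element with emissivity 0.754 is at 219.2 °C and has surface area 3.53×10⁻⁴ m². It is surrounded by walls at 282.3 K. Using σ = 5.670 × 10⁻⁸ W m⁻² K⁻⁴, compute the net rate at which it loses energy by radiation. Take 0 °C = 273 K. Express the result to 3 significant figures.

T = 219.2 °C + 273 = 492.2 K.
Area A = 3.53×10⁻⁴ m².
Net radiated power P_net = εσA(T⁴ − T₀⁴) = 0.754×5.670×10⁻⁸×3.53×10⁻⁴×(492.2⁴ − 282.3⁴).
T⁴ − T₀⁴ = 5.86903×10¹⁰ − 6.35102×10⁹ = 5.23393×10¹⁰ K⁴, so P_net = 0.790 W.

Net loss ≈ 0.790 W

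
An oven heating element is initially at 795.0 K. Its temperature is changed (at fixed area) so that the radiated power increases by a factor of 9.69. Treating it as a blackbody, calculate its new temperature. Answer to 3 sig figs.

P ∝ T⁴, so T₂/T₁ = (P₂/P₁)^(1/4) = (9.69)^(1/4) = 1.76433.
T₂ = 795.0 × 1.76433 = 1.40×10³ K.

T₂ ≈ 1.40×10³ K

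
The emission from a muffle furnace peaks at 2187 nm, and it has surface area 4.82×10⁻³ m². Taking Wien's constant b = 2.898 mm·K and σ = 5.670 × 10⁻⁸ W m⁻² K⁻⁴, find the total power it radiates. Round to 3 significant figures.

Wien's law: T = b/λ_max = 2.898×10⁻³/2.187×10⁻⁶ = 1325.10 K.
Area A = 4.82×10⁻³ m².
Then P = σAT⁴ = 5.670×10⁻⁸×4.82×10⁻³×(1325.10)⁴ = 843 W.

P ≈ 843 W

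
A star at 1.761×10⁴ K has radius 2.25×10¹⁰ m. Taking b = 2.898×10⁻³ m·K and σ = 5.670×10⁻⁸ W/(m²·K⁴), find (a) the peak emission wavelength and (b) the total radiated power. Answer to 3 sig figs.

λ_max ≈ 165 nm; P ≈ 3.47×10³¹ W

(a) λ_max = b/T = 2.898×10⁻³/1.761×10⁴ = 1.646×10⁻⁷ m = 165 nm.
Surface area A = 4πR² = 4π(2.25×10¹⁰ m)² = 6.36173×10²¹ m².
(b) P = σAT⁴ = 5.670×10⁻⁸×6.36173×10²¹×(1.761×10⁴)⁴ = 3.47×10³¹ W.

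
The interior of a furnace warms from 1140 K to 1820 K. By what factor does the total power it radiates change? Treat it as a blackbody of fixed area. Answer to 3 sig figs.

P ∝ T⁴, so P₂/P₁ = (T₂/T₁)⁴ = (1820/1140)⁴ = (1.59649)⁴ = 6.50.

P₂/P₁ ≈ 6.50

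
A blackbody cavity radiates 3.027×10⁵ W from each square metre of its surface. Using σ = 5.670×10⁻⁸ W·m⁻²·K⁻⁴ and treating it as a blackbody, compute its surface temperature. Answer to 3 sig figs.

T ≈ 1.52×10³ K

I = σT⁴, so T = (I/σ)^(1/4) = (3.027×10⁵/(5.670×10⁻⁸))^(1/4) = 1.52×10³ K.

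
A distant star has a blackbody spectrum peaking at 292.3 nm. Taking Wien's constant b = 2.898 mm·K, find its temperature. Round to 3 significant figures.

Wien's law gives T = b/λ_max = (2.898×10⁻³ m·K)/(2.923×10⁻⁷ m) = 9.91×10³ K.

T ≈ 9.91×10³ K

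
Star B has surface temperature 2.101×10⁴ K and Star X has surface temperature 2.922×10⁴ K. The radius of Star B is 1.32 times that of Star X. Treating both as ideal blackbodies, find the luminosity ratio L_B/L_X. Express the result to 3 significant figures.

L_B/L_X ≈ 0.466

L ∝ R²T⁴, so L_B/L_X = (R_B/R_X)²(T_B/T_X)⁴ = (1.32)² × (2.101×10⁴/2.922×10⁴)⁴ = 1.7424 × 0.267290 = 0.466.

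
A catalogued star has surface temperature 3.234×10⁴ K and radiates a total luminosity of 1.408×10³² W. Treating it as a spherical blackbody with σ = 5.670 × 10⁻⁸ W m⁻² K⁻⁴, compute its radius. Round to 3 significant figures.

R ≈ 1.34×10¹⁰ m

L = 4πR²σT⁴ ⇒ R = √(L/(4πσT⁴)).
σT⁴ = 6.20216×10¹⁰ W/m², so R = √(1.408×10³²/(4π×6.20216×10¹⁰)) = 1.34×10¹⁰ m.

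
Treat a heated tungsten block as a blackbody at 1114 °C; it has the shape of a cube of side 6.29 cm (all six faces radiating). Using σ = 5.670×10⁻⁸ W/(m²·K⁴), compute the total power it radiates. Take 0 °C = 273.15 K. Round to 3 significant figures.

T = 1114 °C + 273.15 = 1387.15 K.
Area A = 6s² = 6×(0.0629 m)² = 0.0237385 m².
P = σAT⁴ = 5.670×10⁻⁸ × 0.0237385 × (1387.15)⁴ = 4.98×10³ W.

P ≈ 4.98×10³ W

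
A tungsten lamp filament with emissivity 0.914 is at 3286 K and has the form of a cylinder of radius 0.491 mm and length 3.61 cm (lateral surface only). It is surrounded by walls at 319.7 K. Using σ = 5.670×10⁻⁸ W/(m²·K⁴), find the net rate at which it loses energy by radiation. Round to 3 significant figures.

Net loss ≈ 673 W

Lateral area A = 2πrL = 2π×4.91×10⁻⁴×0.0361 = 1.11370×10⁻⁴ m².
Net radiated power P_net = εσA(T⁴ − T₀⁴) = 0.914×5.670×10⁻⁸×1.11370×10⁻⁴×(3286⁴ − 319.7⁴).
T⁴ − T₀⁴ = 1.16592×10¹⁴ − 1.04465×10¹⁰ = 1.16582×10¹⁴ K⁴, so P_net = 673 W.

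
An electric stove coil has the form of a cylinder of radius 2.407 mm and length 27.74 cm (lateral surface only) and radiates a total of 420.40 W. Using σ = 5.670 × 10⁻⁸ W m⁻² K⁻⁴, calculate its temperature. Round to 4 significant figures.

Lateral area A = 2πrL = 2π×2.407×10⁻³×0.2774 = 4.19529×10⁻³ m².
P = σAT⁴ ⇒ T = (P/(σA))^(1/4) = (420.40/(5.670×10⁻⁸×4.19529×10⁻³))^(1/4) = 1153 K.

T ≈ 1153 K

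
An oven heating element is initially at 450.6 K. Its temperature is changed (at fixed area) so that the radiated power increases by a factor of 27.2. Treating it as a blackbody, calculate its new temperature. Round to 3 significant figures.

T₂ ≈ 1.03×10³ K

P ∝ T⁴, so T₂/T₁ = (P₂/P₁)^(1/4) = (27.2)^(1/4) = 2.28372.
T₂ = 450.6 × 2.28372 = 1.03×10³ K.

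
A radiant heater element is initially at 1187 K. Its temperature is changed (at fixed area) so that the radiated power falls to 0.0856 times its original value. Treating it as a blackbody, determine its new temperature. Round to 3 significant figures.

P ∝ T⁴, so T₂/T₁ = (P₂/P₁)^(1/4) = (0.0856)^(1/4) = 0.540902.
T₂ = 1187 × 0.540902 = 642 K.

T₂ ≈ 642 K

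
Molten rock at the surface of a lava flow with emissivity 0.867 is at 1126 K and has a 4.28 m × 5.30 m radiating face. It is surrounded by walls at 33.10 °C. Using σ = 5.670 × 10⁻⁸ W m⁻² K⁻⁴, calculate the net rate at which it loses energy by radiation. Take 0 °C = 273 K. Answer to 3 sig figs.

Net loss ≈ 1.78×10⁶ W

Surroundings: T = 33.10 °C + 273 = 306.10 K.
Area A = 4.28 × 5.30 = 22.684 m².
Net radiated power P_net = εσA(T⁴ − T₀⁴) = 0.867×5.670×10⁻⁸×22.684×(1126⁴ − 306.10⁴).
T⁴ − T₀⁴ = 1.60751×10¹² − 8.77917×10⁹ = 1.59873×10¹² K⁴, so P_net = 1.78×10⁶ W.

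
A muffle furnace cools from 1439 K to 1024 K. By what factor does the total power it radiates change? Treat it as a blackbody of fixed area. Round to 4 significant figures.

P₂/P₁ ≈ 0.2564

P ∝ T⁴, so P₂/P₁ = (T₂/T₁)⁴ = (1024/1439)⁴ = (0.711605)⁴ = 0.2564.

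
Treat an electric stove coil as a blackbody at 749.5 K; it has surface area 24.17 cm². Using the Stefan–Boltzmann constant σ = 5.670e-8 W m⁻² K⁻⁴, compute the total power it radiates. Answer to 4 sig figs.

P ≈ 43.25 W

Area A = 24.17 cm² = 2.417×10⁻³ m².
P = σAT⁴ = 5.670×10⁻⁸ × 2.417×10⁻³ × (749.5)⁴ = 43.25 W.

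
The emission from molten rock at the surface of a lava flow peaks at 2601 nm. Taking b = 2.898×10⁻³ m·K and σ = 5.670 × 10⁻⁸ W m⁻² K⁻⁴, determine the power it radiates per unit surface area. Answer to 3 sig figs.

Wien's law: T = b/λ_max = 2.898×10⁻³/2.601×10⁻⁶ = 1114.19 K.
Then I = σT⁴ = 5.670×10⁻⁸×(1114.19)⁴ = 8.74×10⁴ W/m².

I ≈ 8.74×10⁴ W/m²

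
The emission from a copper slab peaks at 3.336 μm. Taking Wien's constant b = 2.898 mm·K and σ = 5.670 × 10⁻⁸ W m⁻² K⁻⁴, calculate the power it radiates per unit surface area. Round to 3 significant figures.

Wien's law: T = b/λ_max = 2.898×10⁻³/3.336×10⁻⁶ = 868.705 K.
Then I = σT⁴ = 5.670×10⁻⁸×(868.705)⁴ = 3.23×10⁴ W/m².

I ≈ 3.23×10⁴ W/m²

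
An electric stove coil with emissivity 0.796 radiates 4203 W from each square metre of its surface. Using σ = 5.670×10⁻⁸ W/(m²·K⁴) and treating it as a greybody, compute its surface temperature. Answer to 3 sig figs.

I = εσT⁴, so T = (I/εσ)^(1/4) = (4203/(0.796×5.670×10⁻⁸))^(1/4) = 552 K.

T ≈ 552 K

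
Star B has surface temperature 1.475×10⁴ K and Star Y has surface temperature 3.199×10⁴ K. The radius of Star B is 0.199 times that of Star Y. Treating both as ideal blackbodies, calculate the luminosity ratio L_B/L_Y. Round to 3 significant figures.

L_B/L_Y ≈ 1.79×10⁻³

L ∝ R²T⁴, so L_B/L_Y = (R_B/R_Y)²(T_B/T_Y)⁴ = (0.199)² × (1.475×10⁴/3.199×10⁴)⁴ = 0.039601 × 0.0451972 = 1.79×10⁻³.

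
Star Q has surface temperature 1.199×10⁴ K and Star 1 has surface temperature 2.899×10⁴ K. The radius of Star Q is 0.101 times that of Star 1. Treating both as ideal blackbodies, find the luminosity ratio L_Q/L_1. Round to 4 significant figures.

L_Q/L_1 ≈ 2.985×10⁻⁴

L ∝ R²T⁴, so L_Q/L_1 = (R_Q/R_1)²(T_Q/T_1)⁴ = (0.101)² × (1.199×10⁴/2.899×10⁴)⁴ = 0.010201 × 0.0292606 = 2.985×10⁻⁴.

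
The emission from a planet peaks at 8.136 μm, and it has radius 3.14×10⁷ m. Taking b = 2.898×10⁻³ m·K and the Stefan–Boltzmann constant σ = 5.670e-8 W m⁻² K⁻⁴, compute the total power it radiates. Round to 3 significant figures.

Wien's law: T = b/λ_max = 2.898×10⁻³/8.136×10⁻⁶ = 356.195 K.
Surface area A = 4πR² = 4π(3.14×10⁷ m)² = 1.23899×10¹⁶ m².
Then P = σAT⁴ = 5.670×10⁻⁸×1.23899×10¹⁶×(356.195)⁴ = 1.13×10¹⁹ W.

P ≈ 1.13×10¹⁹ W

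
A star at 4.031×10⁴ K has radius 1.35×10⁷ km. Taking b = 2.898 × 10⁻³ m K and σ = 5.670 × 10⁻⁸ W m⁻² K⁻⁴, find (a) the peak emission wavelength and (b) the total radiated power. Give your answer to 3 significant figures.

(a) λ_max = b/T = 2.898×10⁻³/4.031×10⁴ = 7.189×10⁻⁸ m = 71.9 nm.
Surface area A = 4πR² = 4π(1.35×10¹⁰ m)² = 2.29022×10²¹ m².
(b) P = σAT⁴ = 5.670×10⁻⁸×2.29022×10²¹×(4.031×10⁴)⁴ = 3.43×10³² W.

λ_max ≈ 71.9 nm; P ≈ 3.43×10³² W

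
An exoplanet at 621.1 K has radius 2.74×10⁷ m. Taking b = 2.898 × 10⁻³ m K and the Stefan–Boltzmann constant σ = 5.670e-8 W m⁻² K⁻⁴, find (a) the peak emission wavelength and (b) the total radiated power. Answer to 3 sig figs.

λ_max ≈ 4.67 μm; P ≈ 7.96×10¹⁹ W

(a) λ_max = b/T = 2.898×10⁻³/621.1 = 4.666×10⁻⁶ m = 4.67 μm.
Surface area A = 4πR² = 4π(2.74×10⁷ m)² = 9.43433×10¹⁵ m².
(b) P = σAT⁴ = 5.670×10⁻⁸×9.43433×10¹⁵×(621.1)⁴ = 7.96×10¹⁹ W.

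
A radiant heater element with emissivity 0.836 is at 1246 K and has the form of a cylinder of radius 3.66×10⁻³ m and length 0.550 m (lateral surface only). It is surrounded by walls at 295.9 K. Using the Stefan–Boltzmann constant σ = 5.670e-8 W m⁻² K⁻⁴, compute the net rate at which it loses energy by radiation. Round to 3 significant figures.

Lateral area A = 2πrL = 2π×3.66×10⁻³×0.550 = 0.0126481 m².
Net radiated power P_net = εσA(T⁴ − T₀⁴) = 0.836×5.670×10⁻⁸×0.0126481×(1246⁴ − 295.9⁴).
T⁴ − T₀⁴ = 2.41031×10¹² − 7.66619×10⁹ = 2.40264×10¹² K⁴, so P_net = 1.44×10³ W.

Net loss ≈ 1.44×10³ W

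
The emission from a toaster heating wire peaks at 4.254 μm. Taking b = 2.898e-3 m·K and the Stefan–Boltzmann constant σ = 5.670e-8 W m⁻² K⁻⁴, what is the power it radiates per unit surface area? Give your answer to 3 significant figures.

I ≈ 1.22×10⁴ W/m²

Wien's law: T = b/λ_max = 2.898×10⁻³/4.254×10⁻⁶ = 681.241 K.
Then I = σT⁴ = 5.670×10⁻⁸×(681.241)⁴ = 1.22×10⁴ W/m².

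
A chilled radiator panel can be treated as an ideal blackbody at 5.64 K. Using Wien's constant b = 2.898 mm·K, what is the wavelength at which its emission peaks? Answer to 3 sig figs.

λ_max ≈ 0.514 mm

Wien's displacement law: λ_max = b/T = (2.898×10⁻³ m·K)/(5.64 K) = 5.138×10⁻⁴ m.
That is 0.514 mm, in the infrared range.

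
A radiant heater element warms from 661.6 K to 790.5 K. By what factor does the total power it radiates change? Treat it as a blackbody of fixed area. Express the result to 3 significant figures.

P₂/P₁ ≈ 2.04

P ∝ T⁴, so P₂/P₁ = (T₂/T₁)⁴ = (790.5/661.6)⁴ = (1.19483)⁴ = 2.04.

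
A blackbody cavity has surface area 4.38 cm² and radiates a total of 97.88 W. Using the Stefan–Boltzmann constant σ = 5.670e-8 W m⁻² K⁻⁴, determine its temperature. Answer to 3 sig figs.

T ≈ 1.41×10³ K

Area A = 4.38 cm² = 4.38×10⁻⁴ m².
P = σAT⁴ ⇒ T = (P/(σA))^(1/4) = (97.88/(5.670×10⁻⁸×4.38×10⁻⁴))^(1/4) = 1.41×10³ K.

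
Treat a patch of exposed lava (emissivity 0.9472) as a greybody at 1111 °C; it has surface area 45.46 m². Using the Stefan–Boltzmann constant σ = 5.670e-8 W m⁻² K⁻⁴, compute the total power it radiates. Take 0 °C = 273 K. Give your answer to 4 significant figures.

T = 1111 °C + 273 = 1384 K.
Area A = 45.46 m².
P = εσAT⁴ = 0.9472 × 5.670×10⁻⁸ × 45.46 × (1384)⁴ = 8.958×10⁶ W.

P ≈ 8.958×10⁶ W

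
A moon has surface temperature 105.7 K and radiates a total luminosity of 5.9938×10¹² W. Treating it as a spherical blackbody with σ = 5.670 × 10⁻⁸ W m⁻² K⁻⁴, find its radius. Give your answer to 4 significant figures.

L = 4πR²σT⁴ ⇒ R = √(L/(4πσT⁴)).
σT⁴ = 7.07755 W/m², so R = √(5.9938×10¹²/(4π×7.07755)) = 2.596×10⁵ m.

R ≈ 2.596×10⁵ m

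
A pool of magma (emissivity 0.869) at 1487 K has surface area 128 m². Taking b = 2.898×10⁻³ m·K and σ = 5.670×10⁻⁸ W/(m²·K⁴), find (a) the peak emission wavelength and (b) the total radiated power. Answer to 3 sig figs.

λ_max ≈ 1.95 μm; P ≈ 3.08×10⁷ W

(a) λ_max = b/T = 2.898×10⁻³/1487 = 1.949×10⁻⁶ m = 1.95 μm.
Area A = 128 m².
(b) P = εσAT⁴ = 0.869×5.670×10⁻⁸×128×(1487)⁴ = 3.08×10⁷ W.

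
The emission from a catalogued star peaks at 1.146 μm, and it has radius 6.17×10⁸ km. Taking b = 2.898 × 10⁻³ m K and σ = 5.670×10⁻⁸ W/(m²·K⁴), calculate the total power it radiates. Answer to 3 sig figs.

Wien's law: T = b/λ_max = 2.898×10⁻³/1.146×10⁻⁶ = 2528.80 K.
Surface area A = 4πR² = 4π(6.17×10¹¹ m)² = 4.78388×10²⁴ m².
Then P = σAT⁴ = 5.670×10⁻⁸×4.78388×10²⁴×(2528.80)⁴ = 1.11×10³¹ W.

P ≈ 1.11×10³¹ W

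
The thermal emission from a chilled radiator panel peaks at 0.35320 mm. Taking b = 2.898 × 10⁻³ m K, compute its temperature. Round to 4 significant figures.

T ≈ 8.205 K

Wien's law gives T = b/λ_max = (2.898×10⁻³ m·K)/(3.5320×10⁻⁴ m) = 8.205 K.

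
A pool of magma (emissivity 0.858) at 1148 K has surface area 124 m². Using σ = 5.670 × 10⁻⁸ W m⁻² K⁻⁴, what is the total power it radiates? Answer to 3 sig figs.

P ≈ 1.05×10⁷ W

Area A = 124 m².
P = εσAT⁴ = 0.858 × 5.670×10⁻⁸ × 124 × (1148)⁴ = 1.05×10⁷ W.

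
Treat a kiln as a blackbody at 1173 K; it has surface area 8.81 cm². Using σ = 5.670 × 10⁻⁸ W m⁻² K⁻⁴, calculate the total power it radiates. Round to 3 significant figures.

P ≈ 94.6 W

Area A = 8.81 cm² = 8.81×10⁻⁴ m².
P = σAT⁴ = 5.670×10⁻⁸ × 8.81×10⁻⁴ × (1173)⁴ = 94.6 W.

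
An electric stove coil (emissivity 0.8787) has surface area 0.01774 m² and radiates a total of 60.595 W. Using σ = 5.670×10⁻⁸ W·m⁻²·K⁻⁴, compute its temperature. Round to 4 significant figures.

Area A = 0.01774 m².
P = εσAT⁴ ⇒ T = (P/(εσA))^(1/4) = (60.595/(0.8787×5.670×10⁻⁸×0.01774))^(1/4) = 511.7 K.

T ≈ 511.7 K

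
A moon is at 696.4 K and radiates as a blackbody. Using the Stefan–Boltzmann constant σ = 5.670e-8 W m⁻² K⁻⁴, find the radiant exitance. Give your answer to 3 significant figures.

I ≈ 1.33×10⁴ W/m²

Stefan–Boltzmann: I = σT⁴ = 5.670×10⁻⁸ × (696.4)⁴ = 1.33×10⁴ W/m².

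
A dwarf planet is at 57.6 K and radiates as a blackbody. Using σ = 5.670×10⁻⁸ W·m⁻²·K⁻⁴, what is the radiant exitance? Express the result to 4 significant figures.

Stefan–Boltzmann: I = σT⁴ = 5.670×10⁻⁸ × (57.6)⁴ = 0.6241 W/m².

I ≈ 0.6241 W/m²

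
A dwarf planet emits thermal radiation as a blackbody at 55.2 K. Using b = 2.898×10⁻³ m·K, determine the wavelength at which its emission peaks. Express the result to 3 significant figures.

λ_max ≈ 52.5 μm

Wien's displacement law: λ_max = b/T = (2.898×10⁻³ m·K)/(55.2 K) = 5.250×10⁻⁵ m.
That is 52.5 μm, in the infrared range.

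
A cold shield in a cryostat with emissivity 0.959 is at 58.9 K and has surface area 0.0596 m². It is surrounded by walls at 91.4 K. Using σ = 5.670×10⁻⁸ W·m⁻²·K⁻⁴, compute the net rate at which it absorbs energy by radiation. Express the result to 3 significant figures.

Net gain ≈ 0.187 W

Area A = 0.0596 m².
Net radiated power P_net = εσA(T⁴ − T₀⁴) = 0.959×5.670×10⁻⁸×0.0596×(58.9⁴ − 91.4⁴).
T⁴ − T₀⁴ = 1.20354×10⁷ − 6.97886×10⁷ = -5.77532×10⁷ K⁴, so P_net = -0.187 W — negative, meaning a net gain of 0.187 W.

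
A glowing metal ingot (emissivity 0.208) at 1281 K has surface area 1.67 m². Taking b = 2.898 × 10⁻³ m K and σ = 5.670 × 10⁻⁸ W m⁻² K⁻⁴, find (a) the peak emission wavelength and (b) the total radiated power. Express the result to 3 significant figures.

(a) λ_max = b/T = 2.898×10⁻³/1281 = 2.262×10⁻⁶ m = 2.26×10³ nm.
Area A = 1.67 m².
(b) P = εσAT⁴ = 0.208×5.670×10⁻⁸×1.67×(1281)⁴ = 5.30×10⁴ W.

λ_max ≈ 2.26×10³ nm; P ≈ 5.30×10⁴ W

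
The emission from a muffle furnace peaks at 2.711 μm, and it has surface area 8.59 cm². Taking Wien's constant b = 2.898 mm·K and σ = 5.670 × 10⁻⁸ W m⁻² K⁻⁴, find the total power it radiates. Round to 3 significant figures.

Wien's law: T = b/λ_max = 2.898×10⁻³/2.711×10⁻⁶ = 1068.98 K.
Area A = 8.59 cm² = 8.59×10⁻⁴ m².
Then P = σAT⁴ = 5.670×10⁻⁸×8.59×10⁻⁴×(1068.98)⁴ = 63.6 W.

P ≈ 63.6 W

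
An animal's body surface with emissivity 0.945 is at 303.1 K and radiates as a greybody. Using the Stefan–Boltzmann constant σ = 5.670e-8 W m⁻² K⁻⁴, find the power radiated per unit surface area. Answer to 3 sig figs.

Stefan–Boltzmann: I = εσT⁴ = 0.945 × 5.670×10⁻⁸ × (303.1)⁴ = 452 W/m².

I ≈ 452 W/m²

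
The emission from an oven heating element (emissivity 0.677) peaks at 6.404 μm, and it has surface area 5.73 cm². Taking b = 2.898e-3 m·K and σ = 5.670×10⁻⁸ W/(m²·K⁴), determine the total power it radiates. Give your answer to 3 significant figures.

P ≈ 0.922 W

Wien's law: T = b/λ_max = 2.898×10⁻³/6.404×10⁻⁶ = 452.530 K.
Area A = 5.73 cm² = 5.73×10⁻⁴ m².
Then P = εσAT⁴ = 0.677×5.670×10⁻⁸×5.73×10⁻⁴×(452.530)⁴ = 0.922 W.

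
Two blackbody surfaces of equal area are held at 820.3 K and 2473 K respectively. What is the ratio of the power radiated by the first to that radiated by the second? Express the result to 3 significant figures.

P₁/P₂ ≈ 0.0121

With equal areas, P₁/P₂ = (T₁/T₂)⁴ = (820.3/2473)⁴ = 0.0121.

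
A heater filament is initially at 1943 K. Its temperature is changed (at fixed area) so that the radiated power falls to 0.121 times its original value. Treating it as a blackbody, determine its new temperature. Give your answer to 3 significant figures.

P ∝ T⁴, so T₂/T₁ = (P₂/P₁)^(1/4) = (0.121)^(1/4) = 0.589789.
T₂ = 1943 × 0.589789 = 1.15×10³ K.

T₂ ≈ 1.15×10³ K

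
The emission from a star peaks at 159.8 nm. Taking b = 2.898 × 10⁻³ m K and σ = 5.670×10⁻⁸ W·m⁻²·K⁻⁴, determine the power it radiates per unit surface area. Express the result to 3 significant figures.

I ≈ 6.13×10⁹ W/m²

Wien's law: T = b/λ_max = 2.898×10⁻³/1.598×10⁻⁷ = 18135.2 K.
Then I = σT⁴ = 5.670×10⁻⁸×(18135.2)⁴ = 6.13×10⁹ W/m².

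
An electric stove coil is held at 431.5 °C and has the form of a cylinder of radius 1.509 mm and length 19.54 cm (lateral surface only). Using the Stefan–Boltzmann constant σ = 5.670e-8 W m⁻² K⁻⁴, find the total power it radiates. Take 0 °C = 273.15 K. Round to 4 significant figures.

P ≈ 25.90 W

T = 431.5 °C + 273.15 = 704.65 K.
Lateral area A = 2πrL = 2π×1.509×10⁻³×0.1954 = 1.85265×10⁻³ m².
P = σAT⁴ = 5.670×10⁻⁸ × 1.85265×10⁻³ × (704.65)⁴ = 25.90 W.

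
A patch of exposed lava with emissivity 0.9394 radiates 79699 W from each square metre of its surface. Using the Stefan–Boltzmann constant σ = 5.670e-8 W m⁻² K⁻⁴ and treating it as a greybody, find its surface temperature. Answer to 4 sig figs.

T ≈ 1106 K

I = εσT⁴, so T = (I/εσ)^(1/4) = (79699/(0.9394×5.670×10⁻⁸))^(1/4) = 1106 K.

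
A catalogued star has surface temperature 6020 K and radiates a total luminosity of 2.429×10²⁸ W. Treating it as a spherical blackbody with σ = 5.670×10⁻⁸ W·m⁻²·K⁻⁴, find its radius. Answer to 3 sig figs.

L = 4πR²σT⁴ ⇒ R = √(L/(4πσT⁴)).
σT⁴ = 7.44679×10⁷ W/m², so R = √(2.429×10²⁸/(4π×7.44679×10⁷)) = 5.09×10⁹ m.

R ≈ 5.09×10⁹ m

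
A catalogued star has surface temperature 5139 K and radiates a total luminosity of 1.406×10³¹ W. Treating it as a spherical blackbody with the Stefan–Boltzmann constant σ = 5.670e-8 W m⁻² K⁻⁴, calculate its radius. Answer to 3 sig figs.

L = 4πR²σT⁴ ⇒ R = √(L/(4πσT⁴)).
σT⁴ = 3.95455×10⁷ W/m², so R = √(1.406×10³¹/(4π×3.95455×10⁷)) = 1.68×10¹¹ m.

R ≈ 1.68×10¹¹ m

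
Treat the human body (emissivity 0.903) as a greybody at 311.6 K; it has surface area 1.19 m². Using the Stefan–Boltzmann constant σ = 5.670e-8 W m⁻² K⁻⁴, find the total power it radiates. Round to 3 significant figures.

Area A = 1.19 m².
P = εσAT⁴ = 0.903 × 5.670×10⁻⁸ × 1.19 × (311.6)⁴ = 574 W.

P ≈ 574 W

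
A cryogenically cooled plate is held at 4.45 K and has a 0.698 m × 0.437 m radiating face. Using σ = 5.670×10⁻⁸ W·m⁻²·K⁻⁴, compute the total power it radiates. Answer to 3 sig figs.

P ≈ 6.78×10⁻⁶ W

Area A = 0.698 × 0.437 = 0.305026 m².
P = σAT⁴ = 5.670×10⁻⁸ × 0.305026 × (4.45)⁴ = 6.78×10⁻⁶ W.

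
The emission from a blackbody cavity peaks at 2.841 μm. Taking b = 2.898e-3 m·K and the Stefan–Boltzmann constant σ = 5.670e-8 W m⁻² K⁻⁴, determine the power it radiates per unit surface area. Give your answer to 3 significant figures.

Wien's law: T = b/λ_max = 2.898×10⁻³/2.841×10⁻⁶ = 1020.06 K.
Then I = σT⁴ = 5.670×10⁻⁸×(1020.06)⁴ = 6.14×10⁴ W/m².

I ≈ 6.14×10⁴ W/m²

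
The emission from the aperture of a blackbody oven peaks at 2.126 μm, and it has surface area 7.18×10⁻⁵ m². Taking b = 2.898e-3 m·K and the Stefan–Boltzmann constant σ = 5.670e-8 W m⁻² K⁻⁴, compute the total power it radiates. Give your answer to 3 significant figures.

Wien's law: T = b/λ_max = 2.898×10⁻³/2.126×10⁻⁶ = 1363.12 K.
Area A = 7.18×10⁻⁵ m².
Then P = σAT⁴ = 5.670×10⁻⁸×7.18×10⁻⁵×(1363.12)⁴ = 14.1 W.

P ≈ 14.1 W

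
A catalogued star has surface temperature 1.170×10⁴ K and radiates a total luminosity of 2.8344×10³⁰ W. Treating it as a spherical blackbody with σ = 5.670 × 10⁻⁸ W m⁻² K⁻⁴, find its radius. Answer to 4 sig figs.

R ≈ 1.457×10¹⁰ m

L = 4πR²σT⁴ ⇒ R = √(L/(4πσT⁴)).
σT⁴ = 1.06249×10⁹ W/m², so R = √(2.8344×10³⁰/(4π×1.06249×10⁹)) = 1.457×10¹⁰ m.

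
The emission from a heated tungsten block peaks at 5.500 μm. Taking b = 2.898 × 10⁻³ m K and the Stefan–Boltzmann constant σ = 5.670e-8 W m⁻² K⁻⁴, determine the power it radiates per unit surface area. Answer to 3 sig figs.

Wien's law: T = b/λ_max = 2.898×10⁻³/5.500×10⁻⁶ = 526.909 K.
Then I = σT⁴ = 5.670×10⁻⁸×(526.909)⁴ = 4.37×10³ W/m².

I ≈ 4.37×10³ W/m²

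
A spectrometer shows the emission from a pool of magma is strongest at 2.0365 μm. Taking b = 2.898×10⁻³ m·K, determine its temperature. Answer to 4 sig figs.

T ≈ 1423 K

Wien's law gives T = b/λ_max = (2.898×10⁻³ m·K)/(2.0365×10⁻⁶ m) = 1423 K.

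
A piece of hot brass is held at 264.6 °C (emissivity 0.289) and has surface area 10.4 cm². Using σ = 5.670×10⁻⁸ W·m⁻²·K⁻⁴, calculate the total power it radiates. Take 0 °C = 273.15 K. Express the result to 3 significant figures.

P ≈ 1.43 W

T = 264.6 °C + 273.15 = 537.75 K.
Area A = 10.4 cm² = 1.04×10⁻³ m².
P = εσAT⁴ = 0.289 × 5.670×10⁻⁸ × 1.04×10⁻³ × (537.75)⁴ = 1.43 W.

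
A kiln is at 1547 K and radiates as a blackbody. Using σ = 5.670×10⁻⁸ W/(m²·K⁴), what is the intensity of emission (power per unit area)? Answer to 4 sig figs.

Stefan–Boltzmann: I = σT⁴ = 5.670×10⁻⁸ × (1547)⁴ = 3.247×10⁵ W/m².

I ≈ 3.247×10⁵ W/m²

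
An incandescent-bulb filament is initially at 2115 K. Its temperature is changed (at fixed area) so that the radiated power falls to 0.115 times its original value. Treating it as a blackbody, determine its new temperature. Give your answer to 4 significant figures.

T₂ ≈ 1232 K

P ∝ T⁴, so T₂/T₁ = (P₂/P₁)^(1/4) = (0.115)^(1/4) = 0.582337.
T₂ = 2115 × 0.582337 = 1232 K.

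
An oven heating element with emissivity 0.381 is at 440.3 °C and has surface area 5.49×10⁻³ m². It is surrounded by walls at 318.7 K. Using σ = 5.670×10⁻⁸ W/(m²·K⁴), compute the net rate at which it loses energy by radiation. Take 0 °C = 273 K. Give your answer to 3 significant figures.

Net loss ≈ 29.5 W

T = 440.3 °C + 273 = 713.3 K.
Area A = 5.49×10⁻³ m².
Net radiated power P_net = εσA(T⁴ − T₀⁴) = 0.381×5.670×10⁻⁸×5.49×10⁻³×(713.3⁴ − 318.7⁴).
T⁴ − T₀⁴ = 2.58874×10¹¹ − 1.03164×10¹⁰ = 2.48558×10¹¹ K⁴, so P_net = 29.5 W.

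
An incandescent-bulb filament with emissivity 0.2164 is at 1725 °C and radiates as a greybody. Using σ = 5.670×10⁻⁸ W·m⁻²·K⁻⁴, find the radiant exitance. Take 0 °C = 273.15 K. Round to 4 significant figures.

I ≈ 1.956×10⁵ W/m²

T = 1725 °C + 273.15 = 1998.15 K.
Stefan–Boltzmann: I = εσT⁴ = 0.2164 × 5.670×10⁻⁸ × (1998.15)⁴ = 1.956×10⁵ W/m².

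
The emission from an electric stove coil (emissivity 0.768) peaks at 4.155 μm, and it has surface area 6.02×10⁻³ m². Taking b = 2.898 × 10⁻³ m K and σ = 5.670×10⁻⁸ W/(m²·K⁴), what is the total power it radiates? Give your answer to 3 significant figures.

P ≈ 62.0 W

Wien's law: T = b/λ_max = 2.898×10⁻³/4.155×10⁻⁶ = 697.473 K.
Area A = 6.02×10⁻³ m².
Then P = εσAT⁴ = 0.768×5.670×10⁻⁸×6.02×10⁻³×(697.473)⁴ = 62.0 W.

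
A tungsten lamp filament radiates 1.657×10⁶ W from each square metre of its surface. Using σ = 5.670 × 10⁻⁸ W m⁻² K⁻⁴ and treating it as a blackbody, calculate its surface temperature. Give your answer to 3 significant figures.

I = σT⁴, so T = (I/σ)^(1/4) = (1.657×10⁶/(5.670×10⁻⁸))^(1/4) = 2.33×10³ K.

T ≈ 2.33×10³ K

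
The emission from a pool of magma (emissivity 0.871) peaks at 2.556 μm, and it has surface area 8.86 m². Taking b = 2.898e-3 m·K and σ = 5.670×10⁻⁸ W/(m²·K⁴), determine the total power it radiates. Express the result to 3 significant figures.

P ≈ 7.23×10⁵ W

Wien's law: T = b/λ_max = 2.898×10⁻³/2.556×10⁻⁶ = 1133.80 K.
Area A = 8.86 m².
Then P = εσAT⁴ = 0.871×5.670×10⁻⁸×8.86×(1133.80)⁴ = 7.23×10⁵ W.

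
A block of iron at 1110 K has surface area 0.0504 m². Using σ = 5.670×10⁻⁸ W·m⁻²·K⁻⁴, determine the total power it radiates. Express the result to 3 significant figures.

P ≈ 4.34×10³ W

Area A = 0.0504 m².
P = σAT⁴ = 5.670×10⁻⁸ × 0.0504 × (1110)⁴ = 4.34×10³ W.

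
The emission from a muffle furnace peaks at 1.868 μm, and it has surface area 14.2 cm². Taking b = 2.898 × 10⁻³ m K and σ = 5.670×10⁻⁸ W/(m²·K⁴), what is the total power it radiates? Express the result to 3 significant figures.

P ≈ 466 W

Wien's law: T = b/λ_max = 2.898×10⁻³/1.868×10⁻⁶ = 1551.39 K.
Area A = 14.2 cm² = 1.42×10⁻³ m².
Then P = σAT⁴ = 5.670×10⁻⁸×1.42×10⁻³×(1551.39)⁴ = 466 W.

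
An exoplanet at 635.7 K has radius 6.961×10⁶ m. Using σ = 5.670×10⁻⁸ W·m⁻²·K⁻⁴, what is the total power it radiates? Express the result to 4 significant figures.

P ≈ 5.638×10¹⁸ W

Surface area A = 4πR² = 4π(6.961×10⁶ m)² = 6.08910×10¹⁴ m².
P = σAT⁴ = 5.670×10⁻⁸ × 6.08910×10¹⁴ × (635.7)⁴ = 5.638×10¹⁸ W.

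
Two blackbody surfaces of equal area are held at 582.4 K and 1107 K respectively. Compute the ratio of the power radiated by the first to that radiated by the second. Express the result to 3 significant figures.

P₁/P₂ ≈ 0.0766

With equal areas, P₁/P₂ = (T₁/T₂)⁴ = (582.4/1107)⁴ = 0.0766.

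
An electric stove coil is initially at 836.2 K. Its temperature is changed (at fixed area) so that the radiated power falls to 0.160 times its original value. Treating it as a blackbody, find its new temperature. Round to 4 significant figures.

T₂ ≈ 528.9 K

P ∝ T⁴, so T₂/T₁ = (P₂/P₁)^(1/4) = (0.160)^(1/4) = 0.632456.
T₂ = 836.2 × 0.632456 = 528.9 K.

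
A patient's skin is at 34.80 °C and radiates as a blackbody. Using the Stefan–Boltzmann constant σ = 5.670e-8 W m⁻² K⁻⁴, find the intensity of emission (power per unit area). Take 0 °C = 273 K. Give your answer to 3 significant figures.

I ≈ 509 W/m²

T = 34.80 °C + 273 = 307.80 K.
Stefan–Boltzmann: I = σT⁴ = 5.670×10⁻⁸ × (307.80)⁴ = 509 W/m².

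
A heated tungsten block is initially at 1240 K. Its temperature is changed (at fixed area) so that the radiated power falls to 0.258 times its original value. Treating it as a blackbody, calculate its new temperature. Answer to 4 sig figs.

P ∝ T⁴, so T₂/T₁ = (P₂/P₁)^(1/4) = (0.258)^(1/4) = 0.712697.
T₂ = 1240 × 0.712697 = 883.7 K.

T₂ ≈ 883.7 K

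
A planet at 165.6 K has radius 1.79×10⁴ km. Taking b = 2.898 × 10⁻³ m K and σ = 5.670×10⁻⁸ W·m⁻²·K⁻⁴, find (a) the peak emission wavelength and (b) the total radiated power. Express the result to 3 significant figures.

λ_max ≈ 17.5 μm; P ≈ 1.72×10¹⁷ W

(a) λ_max = b/T = 2.898×10⁻³/165.6 = 1.750×10⁻⁵ m = 17.5 μm.
Surface area A = 4πR² = 4π(1.79×10⁷ m)² = 4.02639×10¹⁵ m².
(b) P = σAT⁴ = 5.670×10⁻⁸×4.02639×10¹⁵×(165.6)⁴ = 1.72×10¹⁷ W.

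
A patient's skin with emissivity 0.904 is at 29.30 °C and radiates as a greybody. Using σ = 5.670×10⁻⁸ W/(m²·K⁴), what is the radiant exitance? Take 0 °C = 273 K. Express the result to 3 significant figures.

I ≈ 428 W/m²

T = 29.30 °C + 273 = 302.30 K.
Stefan–Boltzmann: I = εσT⁴ = 0.904 × 5.670×10⁻⁸ × (302.30)⁴ = 428 W/m².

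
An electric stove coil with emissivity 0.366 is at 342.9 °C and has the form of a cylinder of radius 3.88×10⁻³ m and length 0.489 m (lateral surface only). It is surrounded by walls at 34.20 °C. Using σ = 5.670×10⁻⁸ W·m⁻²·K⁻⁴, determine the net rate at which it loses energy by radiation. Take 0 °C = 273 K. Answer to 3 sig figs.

Net loss ≈ 33.4 W

T = 342.9 °C + 273 = 615.9 K.
Surroundings: T = 34.20 °C + 273 = 307.20 K.
Lateral area A = 2πrL = 2π×3.88×10⁻³×0.489 = 0.0119212 m².
Net radiated power P_net = εσA(T⁴ − T₀⁴) = 0.366×5.670×10⁻⁸×0.0119212×(615.9⁴ − 307.20⁴).
T⁴ − T₀⁴ = 1.43893×10¹¹ − 8.90604×10⁹ = 1.34987×10¹¹ K⁴, so P_net = 33.4 W.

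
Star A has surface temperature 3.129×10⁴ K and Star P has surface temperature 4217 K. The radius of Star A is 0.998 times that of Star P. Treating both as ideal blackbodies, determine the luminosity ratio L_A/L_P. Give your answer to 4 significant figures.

L_A/L_P ≈ 3019

L ∝ R²T⁴, so L_A/L_P = (R_A/R_P)²(T_A/T_P)⁴ = (0.998)² × (3.129×10⁴/4217)⁴ = 0.996004 × 3031.15 = 3019.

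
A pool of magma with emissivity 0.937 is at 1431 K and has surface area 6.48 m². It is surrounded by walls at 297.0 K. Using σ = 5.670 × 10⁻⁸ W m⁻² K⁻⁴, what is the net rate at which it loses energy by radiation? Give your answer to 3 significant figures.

Net loss ≈ 1.44×10⁶ W

Area A = 6.48 m².
Net radiated power P_net = εσA(T⁴ − T₀⁴) = 0.937×5.670×10⁻⁸×6.48×(1431⁴ − 297.0⁴).
T⁴ − T₀⁴ = 4.19333×10¹² − 7.78083×10⁹ = 4.18555×10¹² K⁴, so P_net = 1.44×10⁶ W.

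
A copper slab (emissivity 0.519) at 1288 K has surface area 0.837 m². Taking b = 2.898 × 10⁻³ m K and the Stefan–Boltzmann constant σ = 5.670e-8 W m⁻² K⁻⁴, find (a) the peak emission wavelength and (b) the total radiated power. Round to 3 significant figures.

λ_max ≈ 2.25×10³ nm; P ≈ 6.78×10⁴ W

(a) λ_max = b/T = 2.898×10⁻³/1288 = 2.250×10⁻⁶ m = 2.25×10³ nm.
Area A = 0.837 m².
(b) P = εσAT⁴ = 0.519×5.670×10⁻⁸×0.837×(1288)⁴ = 6.78×10⁴ W.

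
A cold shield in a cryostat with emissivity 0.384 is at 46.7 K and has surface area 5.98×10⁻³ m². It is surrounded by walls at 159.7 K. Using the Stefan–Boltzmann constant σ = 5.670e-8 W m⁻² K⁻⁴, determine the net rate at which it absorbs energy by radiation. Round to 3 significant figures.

Net gain ≈ 0.0841 W

Area A = 5.98×10⁻³ m².
Net radiated power P_net = εσA(T⁴ − T₀⁴) = 0.384×5.670×10⁻⁸×5.98×10⁻³×(46.7⁴ − 159.7⁴).
T⁴ − T₀⁴ = 4.75628×10⁶ − 6.50459×10⁸ = -6.45703×10⁸ K⁴, so P_net = -0.0841 W — negative, meaning a net gain of 0.0841 W.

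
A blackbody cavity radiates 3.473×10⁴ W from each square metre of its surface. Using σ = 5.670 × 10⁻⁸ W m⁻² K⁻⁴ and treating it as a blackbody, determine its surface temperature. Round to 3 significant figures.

I = σT⁴, so T = (I/σ)^(1/4) = (3.473×10⁴/(5.670×10⁻⁸))^(1/4) = 885 K.

T ≈ 885 K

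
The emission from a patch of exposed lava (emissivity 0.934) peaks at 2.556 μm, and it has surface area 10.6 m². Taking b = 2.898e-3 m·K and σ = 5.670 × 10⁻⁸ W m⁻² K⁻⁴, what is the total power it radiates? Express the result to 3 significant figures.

P ≈ 9.28×10⁵ W

Wien's law: T = b/λ_max = 2.898×10⁻³/2.556×10⁻⁶ = 1133.80 K.
Area A = 10.6 m².
Then P = εσAT⁴ = 0.934×5.670×10⁻⁸×10.6×(1133.80)⁴ = 9.28×10⁵ W.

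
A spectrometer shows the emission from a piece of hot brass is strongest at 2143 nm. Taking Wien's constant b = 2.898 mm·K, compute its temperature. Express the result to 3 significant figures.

T ≈ 1.35×10³ K

Wien's law gives T = b/λ_max = (2.898×10⁻³ m·K)/(2.143×10⁻⁶ m) = 1.35×10³ K.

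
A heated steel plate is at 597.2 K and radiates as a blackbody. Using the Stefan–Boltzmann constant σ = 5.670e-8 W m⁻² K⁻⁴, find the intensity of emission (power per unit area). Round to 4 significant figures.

Stefan–Boltzmann: I = σT⁴ = 5.670×10⁻⁸ × (597.2)⁴ = 7212 W/m².

I ≈ 7212 W/m²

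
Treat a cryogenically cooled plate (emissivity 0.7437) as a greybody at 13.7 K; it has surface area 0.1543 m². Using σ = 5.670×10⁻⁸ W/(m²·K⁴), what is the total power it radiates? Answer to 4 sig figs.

P ≈ 2.292×10⁻⁴ W

Area A = 0.1543 m².
P = εσAT⁴ = 0.7437 × 5.670×10⁻⁸ × 0.1543 × (13.7)⁴ = 2.292×10⁻⁴ W.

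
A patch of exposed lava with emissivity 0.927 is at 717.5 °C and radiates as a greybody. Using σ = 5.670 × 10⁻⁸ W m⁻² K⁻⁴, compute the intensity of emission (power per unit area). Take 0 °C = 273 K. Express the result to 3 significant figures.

T = 717.5 °C + 273 = 990.5 K.
Stefan–Boltzmann: I = εσT⁴ = 0.927 × 5.670×10⁻⁸ × (990.5)⁴ = 5.06×10⁴ W/m².

I ≈ 5.06×10⁴ W/m²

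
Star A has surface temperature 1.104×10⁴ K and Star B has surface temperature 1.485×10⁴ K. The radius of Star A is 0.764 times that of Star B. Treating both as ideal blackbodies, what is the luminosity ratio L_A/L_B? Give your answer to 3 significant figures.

L_A/L_B ≈ 0.178

L ∝ R²T⁴, so L_A/L_B = (R_A/R_B)²(T_A/T_B)⁴ = (0.764)² × (1.104×10⁴/1.485×10⁴)⁴ = 0.583696 × 0.305471 = 0.178.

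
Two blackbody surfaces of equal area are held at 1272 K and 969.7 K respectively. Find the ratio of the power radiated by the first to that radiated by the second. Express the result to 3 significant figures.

P₁/P₂ ≈ 2.96

With equal areas, P₁/P₂ = (T₁/T₂)⁴ = (1272/969.7)⁴ = 2.96.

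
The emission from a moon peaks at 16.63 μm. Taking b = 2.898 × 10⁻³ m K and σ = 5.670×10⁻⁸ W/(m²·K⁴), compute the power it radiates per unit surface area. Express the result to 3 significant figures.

I ≈ 52.3 W/m²

Wien's law: T = b/λ_max = 2.898×10⁻³/1.663×10⁻⁵ = 174.263 K.
Then I = σT⁴ = 5.670×10⁻⁸×(174.263)⁴ = 52.3 W/m².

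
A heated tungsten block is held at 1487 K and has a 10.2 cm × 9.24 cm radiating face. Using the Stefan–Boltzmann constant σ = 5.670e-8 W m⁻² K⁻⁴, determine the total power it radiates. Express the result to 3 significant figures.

P ≈ 2.61×10³ W

Area A = 0.102 × 0.0924 = 9.4248×10⁻³ m².
P = σAT⁴ = 5.670×10⁻⁸ × 9.4248×10⁻³ × (1487)⁴ = 2.61×10³ W.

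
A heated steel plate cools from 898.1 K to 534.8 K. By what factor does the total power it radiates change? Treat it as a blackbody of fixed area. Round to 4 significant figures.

P ∝ T⁴, so P₂/P₁ = (T₂/T₁)⁴ = (534.8/898.1)⁴ = (0.595479)⁴ = 0.1257.

P₂/P₁ ≈ 0.1257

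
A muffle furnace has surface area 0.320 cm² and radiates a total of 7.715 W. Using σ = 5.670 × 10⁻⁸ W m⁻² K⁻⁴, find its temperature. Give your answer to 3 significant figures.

T ≈ 1.44×10³ K

Area A = 0.320 cm² = 3.20×10⁻⁵ m².
P = σAT⁴ ⇒ T = (P/(σA))^(1/4) = (7.715/(5.670×10⁻⁸×3.20×10⁻⁵))^(1/4) = 1.44×10³ K.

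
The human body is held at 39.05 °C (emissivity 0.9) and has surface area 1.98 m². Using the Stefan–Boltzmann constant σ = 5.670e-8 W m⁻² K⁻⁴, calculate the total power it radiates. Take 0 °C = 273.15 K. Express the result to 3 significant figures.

T = 39.05 °C + 273.15 = 312.20 K.
Area A = 1.98 m².
P = εσAT⁴ = 0.9 × 5.670×10⁻⁸ × 1.98 × (312.20)⁴ = 960 W.

P ≈ 960 W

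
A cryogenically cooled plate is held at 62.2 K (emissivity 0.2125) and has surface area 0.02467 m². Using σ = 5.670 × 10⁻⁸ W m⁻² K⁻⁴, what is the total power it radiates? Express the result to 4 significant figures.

P ≈ 4.449×10⁻³ W

Area A = 0.02467 m².
P = εσAT⁴ = 0.2125 × 5.670×10⁻⁸ × 0.02467 × (62.2)⁴ = 4.449×10⁻³ W.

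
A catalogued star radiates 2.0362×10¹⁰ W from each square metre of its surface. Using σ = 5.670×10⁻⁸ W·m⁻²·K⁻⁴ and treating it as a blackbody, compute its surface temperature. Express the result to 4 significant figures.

T ≈ 2.448×10⁴ K

I = σT⁴, so T = (I/σ)^(1/4) = (2.0362×10¹⁰/(5.670×10⁻⁸))^(1/4) = 2.448×10⁴ K.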